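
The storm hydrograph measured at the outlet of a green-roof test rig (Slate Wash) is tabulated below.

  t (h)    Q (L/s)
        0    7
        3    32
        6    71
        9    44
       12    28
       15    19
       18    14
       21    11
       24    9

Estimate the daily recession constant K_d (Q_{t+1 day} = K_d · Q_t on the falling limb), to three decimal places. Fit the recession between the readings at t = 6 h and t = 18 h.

Between t = 6 h and t = 18 h the flow falls from 71 to 14 L/s over 4×3 h = 12 h.
Per-interval ratio K = (14/71)^(1/4) = 0.6664; K_d = K^(24/3) = 0.039.

K_d ≈ 0.039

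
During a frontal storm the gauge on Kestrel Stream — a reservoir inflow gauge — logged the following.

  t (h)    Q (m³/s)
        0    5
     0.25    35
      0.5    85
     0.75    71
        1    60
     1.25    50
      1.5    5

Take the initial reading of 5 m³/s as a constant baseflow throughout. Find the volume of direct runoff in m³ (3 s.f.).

Direct-runoff ordinates (Q − Q_b): 0.0, 30.0, 80.0, 66.0, 55.0, 45.0, 0.0 m³/s.
ΣQ_DR = 276.0 m³/s.
With Δt = 0.25 h = 900 s, V = ΣQ_DR · Δt = 276.0 × 900 = 2.48 × 10^5 m³.

V ≈ 2.48 × 10^5 m³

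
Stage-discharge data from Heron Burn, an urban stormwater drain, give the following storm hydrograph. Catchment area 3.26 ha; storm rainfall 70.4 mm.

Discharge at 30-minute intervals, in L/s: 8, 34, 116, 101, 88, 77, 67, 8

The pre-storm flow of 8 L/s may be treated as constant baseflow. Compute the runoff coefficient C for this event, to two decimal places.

C ≈ 0.34

ΣQ_DR = 435.0 L/s; V = ΣQ_DR·Δt = 7.830 × 10^5 L.
Runoff depth d = V / A = 24.02 mm.
C = d / P = 24.02 / 70.4 = 0.34.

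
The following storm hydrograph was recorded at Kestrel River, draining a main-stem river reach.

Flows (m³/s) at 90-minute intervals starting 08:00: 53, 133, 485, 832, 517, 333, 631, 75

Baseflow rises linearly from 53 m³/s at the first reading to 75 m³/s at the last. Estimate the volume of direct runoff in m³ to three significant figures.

V ≈ 1.38 × 10^7 m³

Direct-runoff ordinates (Q − Q_b): 0.00, 76.86, 425.71, 769.57, 451.43, 264.29, 559.14, 0.00 m³/s.
ΣQ_DR = 2547 m³/s.
With Δt = 1.5 h = 5400 s, V = ΣQ_DR · Δt = 2547 × 5400 = 1.38 × 10^7 m³.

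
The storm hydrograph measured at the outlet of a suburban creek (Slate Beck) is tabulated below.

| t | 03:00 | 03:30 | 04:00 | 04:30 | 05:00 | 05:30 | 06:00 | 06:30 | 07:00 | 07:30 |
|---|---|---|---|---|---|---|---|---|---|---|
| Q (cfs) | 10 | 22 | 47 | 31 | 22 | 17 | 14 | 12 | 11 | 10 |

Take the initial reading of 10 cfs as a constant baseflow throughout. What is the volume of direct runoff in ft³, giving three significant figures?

V ≈ 1.73 × 10^5 ft³

Direct-runoff ordinates (Q − Q_b): 0.0, 12.0, 37.0, 21.0, 12.0, 7.0, 4.0, 2.0, 1.0, 0.0 cfs.
ΣQ_DR = 96.00 cfs.
With Δt = 0.5 h = 1800 s, V = ΣQ_DR · Δt = 96.00 × 1800 = 1.73 × 10^5 ft³.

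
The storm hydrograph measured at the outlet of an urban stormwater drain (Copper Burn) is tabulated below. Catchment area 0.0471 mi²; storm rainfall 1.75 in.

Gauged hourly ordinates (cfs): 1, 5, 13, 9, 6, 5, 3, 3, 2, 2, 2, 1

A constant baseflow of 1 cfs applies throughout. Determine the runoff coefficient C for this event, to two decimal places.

ΣQ_DR = 40.00 cfs; V = ΣQ_DR·Δt = 1.440 × 10^5 ft³.
Runoff depth d = V / A = 1.316 in.
C = d / P = 1.316 / 1.75 = 0.75.

C ≈ 0.75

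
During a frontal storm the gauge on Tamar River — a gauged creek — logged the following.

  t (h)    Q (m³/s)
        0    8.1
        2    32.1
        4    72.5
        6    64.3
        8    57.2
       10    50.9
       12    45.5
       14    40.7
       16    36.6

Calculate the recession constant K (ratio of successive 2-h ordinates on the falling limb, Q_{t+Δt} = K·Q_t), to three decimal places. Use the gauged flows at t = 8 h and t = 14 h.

K ≈ 0.893

Using the recession-limb readings at t = 8 h and t = 14 h: Q falls from 57.2 to 40.7 m³/s over 3 intervals.
K = (Q₂/Q₁)^(1/3) = (40.7/57.2)^(1/3) = 0.893.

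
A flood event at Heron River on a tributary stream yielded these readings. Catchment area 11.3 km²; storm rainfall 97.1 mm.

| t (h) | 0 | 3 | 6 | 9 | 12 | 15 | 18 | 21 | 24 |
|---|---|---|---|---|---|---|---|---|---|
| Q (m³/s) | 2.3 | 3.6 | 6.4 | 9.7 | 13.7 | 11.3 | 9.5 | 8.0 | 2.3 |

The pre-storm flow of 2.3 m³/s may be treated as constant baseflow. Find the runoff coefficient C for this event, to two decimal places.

C ≈ 0.45

ΣQ_DR = 46.10 m³/s; V = ΣQ_DR·Δt = 4.979 × 10^5 m³.
Runoff depth d = V / A = 44.06 mm.
C = d / P = 44.06 / 97.1 = 0.45.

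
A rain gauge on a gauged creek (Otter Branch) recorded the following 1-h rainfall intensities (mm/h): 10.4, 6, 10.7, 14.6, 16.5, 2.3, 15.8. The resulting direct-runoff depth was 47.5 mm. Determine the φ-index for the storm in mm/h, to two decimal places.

φ ≈ 4.42 mm/h

Only the 6 blocks with intensity above φ contribute runoff: 10.4, 6, 10.7, 14.6, 16.5, 15.8 mm/h.
Σ(I−φ)·Δt = d  ⇒  (10.4+6+10.7+14.6+16.5+15.8 − 6φ)·1 = 47.5
φ = (74.00 − 47.5/1) / 6 = 4.42 mm/h.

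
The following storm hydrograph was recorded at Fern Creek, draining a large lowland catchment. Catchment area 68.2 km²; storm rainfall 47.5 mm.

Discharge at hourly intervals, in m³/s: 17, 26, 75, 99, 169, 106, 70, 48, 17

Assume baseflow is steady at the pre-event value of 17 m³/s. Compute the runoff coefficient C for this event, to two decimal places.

C ≈ 0.53

ΣQ_DR = 474.0 m³/s; V = ΣQ_DR·Δt = 1.706 × 10^6 m³.
Runoff depth d = V / A = 25.02 mm.
C = d / P = 25.02 / 47.5 = 0.53.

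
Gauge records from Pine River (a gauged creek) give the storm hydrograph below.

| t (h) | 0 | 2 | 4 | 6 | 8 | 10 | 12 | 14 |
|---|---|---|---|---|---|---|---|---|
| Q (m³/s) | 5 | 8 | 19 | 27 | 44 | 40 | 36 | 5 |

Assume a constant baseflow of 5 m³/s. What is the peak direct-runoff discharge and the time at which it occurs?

Subtracting baseflow gives direct-runoff ordinates: 0.0, 3.0, 14.0, 22.0, 39.0, 35.0, 31.0, 0.0 m³/s.
The maximum is 39.0 m³/s, occurring at the reading for t = 8 h.

Q_p = 39.0 m³/s at t = 8 h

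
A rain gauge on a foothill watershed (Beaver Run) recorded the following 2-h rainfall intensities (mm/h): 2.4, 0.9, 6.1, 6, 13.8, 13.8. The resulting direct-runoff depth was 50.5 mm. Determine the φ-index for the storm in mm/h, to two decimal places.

φ ≈ 3.61 mm/h

Only the 4 blocks with intensity above φ contribute runoff: 6.1, 6, 13.8, 13.8 mm/h.
Σ(I−φ)·Δt = d  ⇒  (6.1+6+13.8+13.8 − 4φ)·2 = 50.5
φ = (39.70 − 50.5/2) / 4 = 3.61 mm/h.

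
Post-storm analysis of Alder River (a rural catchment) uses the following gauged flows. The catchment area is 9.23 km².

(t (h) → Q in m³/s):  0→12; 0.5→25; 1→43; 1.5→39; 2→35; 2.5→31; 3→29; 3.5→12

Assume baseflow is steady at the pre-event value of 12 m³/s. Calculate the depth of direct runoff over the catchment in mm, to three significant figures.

Direct runoff: 0.0, 13.0, 31.0, 27.0, 23.0, 19.0, 17.0, 0.0 m³/s; ΣQ_DR = 130.0 m³/s.
V = ΣQ_DR · Δt = 130.0 × 1800 s = 2.340 × 10^5 m³.
Over A = 9.23 km², depth = V / A = 25.4 mm.

d ≈ 25.4 mm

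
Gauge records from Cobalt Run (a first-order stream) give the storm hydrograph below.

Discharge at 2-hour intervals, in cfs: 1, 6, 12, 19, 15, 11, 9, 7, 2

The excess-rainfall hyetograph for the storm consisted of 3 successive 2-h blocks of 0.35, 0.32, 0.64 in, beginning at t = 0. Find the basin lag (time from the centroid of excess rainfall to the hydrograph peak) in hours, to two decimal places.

Centroid of excess rainfall: t_c = Σ P_i·t̄_i / ΣP_i = 3.4427 h (block centres at 1, 3, 5 h).
Hydrograph peak occurs at t = 6 h, so basin lag t_L = 6 − 3.4427 = 2.56 h.

t_L ≈ 2.56 h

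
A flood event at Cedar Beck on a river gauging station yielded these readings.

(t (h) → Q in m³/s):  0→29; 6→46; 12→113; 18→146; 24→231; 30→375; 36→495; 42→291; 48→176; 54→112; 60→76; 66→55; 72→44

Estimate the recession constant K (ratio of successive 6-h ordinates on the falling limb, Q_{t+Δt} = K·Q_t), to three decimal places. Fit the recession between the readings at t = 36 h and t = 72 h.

Using the recession-limb readings at t = 36 h and t = 72 h: Q falls from 495 to 44 m³/s over 6 intervals.
K = (Q₂/Q₁)^(1/6) = (44/495)^(1/6) = 0.668.

K ≈ 0.668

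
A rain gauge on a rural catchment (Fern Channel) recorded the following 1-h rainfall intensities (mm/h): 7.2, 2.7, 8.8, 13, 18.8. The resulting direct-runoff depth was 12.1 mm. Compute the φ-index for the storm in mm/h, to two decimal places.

Only the 2 blocks with intensity above φ contribute runoff: 13, 18.8 mm/h.
Σ(I−φ)·Δt = d  ⇒  (13+18.8 − 2φ)·1 = 12.1
φ = (31.80 − 12.1/1) / 2 = 9.85 mm/h.

φ ≈ 9.85 mm/h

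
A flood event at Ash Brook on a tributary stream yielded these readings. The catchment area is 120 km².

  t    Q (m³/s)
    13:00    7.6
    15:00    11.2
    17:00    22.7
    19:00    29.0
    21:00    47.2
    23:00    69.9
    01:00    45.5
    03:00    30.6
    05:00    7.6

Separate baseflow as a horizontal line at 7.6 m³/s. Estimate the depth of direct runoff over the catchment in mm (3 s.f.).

d ≈ 12.2 mm

Direct runoff: 0.0, 3.6, 15.1, 21.4, 39.6, 62.3, 37.9, 23.0, 0.0 m³/s; ΣQ_DR = 202.9 m³/s.
V = ΣQ_DR · Δt = 202.9 × 7200 s = 1.461 × 10^6 m³.
Over A = 120 km², depth = V / A = 12.2 mm.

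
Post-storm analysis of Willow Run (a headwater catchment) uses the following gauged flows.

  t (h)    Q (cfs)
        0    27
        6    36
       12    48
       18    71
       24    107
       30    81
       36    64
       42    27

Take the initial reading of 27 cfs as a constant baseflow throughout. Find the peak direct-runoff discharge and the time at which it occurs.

Q_p = 80.0 cfs at t = 24 h

Subtracting baseflow gives direct-runoff ordinates: 0.0, 9.0, 21.0, 44.0, 80.0, 54.0, 37.0, 0.0 cfs.
The maximum is 80.0 cfs, occurring at the reading for t = 24 h.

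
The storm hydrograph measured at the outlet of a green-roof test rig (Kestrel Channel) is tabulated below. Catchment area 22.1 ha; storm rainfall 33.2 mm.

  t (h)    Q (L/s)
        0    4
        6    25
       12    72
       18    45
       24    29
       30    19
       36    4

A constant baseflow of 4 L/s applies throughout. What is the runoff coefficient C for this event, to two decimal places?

ΣQ_DR = 170.0 L/s; V = ΣQ_DR·Δt = 3.672 × 10^6 L.
Runoff depth d = V / A = 16.62 mm.
C = d / P = 16.62 / 33.2 = 0.50.

C ≈ 0.50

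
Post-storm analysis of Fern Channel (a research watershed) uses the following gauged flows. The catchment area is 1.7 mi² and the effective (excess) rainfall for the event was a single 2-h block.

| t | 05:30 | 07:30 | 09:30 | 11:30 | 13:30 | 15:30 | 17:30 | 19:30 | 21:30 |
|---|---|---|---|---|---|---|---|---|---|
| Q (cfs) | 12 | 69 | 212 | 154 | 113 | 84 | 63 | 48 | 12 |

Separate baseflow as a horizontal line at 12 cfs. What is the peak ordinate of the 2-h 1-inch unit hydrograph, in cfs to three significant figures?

Direct runoff: 0.0, 57.0, 200.0, 142.0, 101.0, 72.0, 51.0, 36.0, 0.0 cfs; ΣQ_DR = 659.0 cfs, peak = 200.0 cfs.
Runoff depth d = ΣQ_DR·Δt / A = 659.0 × 7200 / (1.7 mi²) = 1.201 in.
The 1-inch UH is the DRH scaled by (1 in)/d, so U_p = 200.0 × 1/1.201 = 166 cfs.

U_p ≈ 166 cfs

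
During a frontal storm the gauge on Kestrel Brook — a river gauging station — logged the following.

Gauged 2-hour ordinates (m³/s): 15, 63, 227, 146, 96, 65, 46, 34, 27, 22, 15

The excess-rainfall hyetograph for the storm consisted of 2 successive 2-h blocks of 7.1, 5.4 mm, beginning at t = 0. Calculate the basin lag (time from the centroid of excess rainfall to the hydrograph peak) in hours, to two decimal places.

Centroid of excess rainfall: t_c = Σ P_i·t̄_i / ΣP_i = 1.8640 h (block centres at 1, 3 h).
Hydrograph peak occurs at t = 4 h, so basin lag t_L = 4 − 1.8640 = 2.14 h.

t_L ≈ 2.14 h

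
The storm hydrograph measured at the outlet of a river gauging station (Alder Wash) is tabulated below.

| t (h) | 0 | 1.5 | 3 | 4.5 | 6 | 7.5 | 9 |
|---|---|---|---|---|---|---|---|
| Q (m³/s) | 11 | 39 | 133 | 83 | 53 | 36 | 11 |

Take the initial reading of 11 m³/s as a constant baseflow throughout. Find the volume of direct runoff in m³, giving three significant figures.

Direct-runoff ordinates (Q − Q_b): 0.0, 28.0, 122.0, 72.0, 42.0, 25.0, 0.0 m³/s.
ΣQ_DR = 289.0 m³/s.
With Δt = 1.5 h = 5400 s, V = ΣQ_DR · Δt = 289.0 × 5400 = 1.56 × 10^6 m³.

V ≈ 1.56 × 10^6 m³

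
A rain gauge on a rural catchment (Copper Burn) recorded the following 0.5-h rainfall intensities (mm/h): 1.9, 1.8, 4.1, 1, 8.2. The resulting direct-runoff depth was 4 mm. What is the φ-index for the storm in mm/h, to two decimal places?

φ ≈ 2.15 mm/h

Only the 2 blocks with intensity above φ contribute runoff: 4.1, 8.2 mm/h.
Σ(I−φ)·Δt = d  ⇒  (4.1+8.2 − 2φ)·0.5 = 4
φ = (12.30 − 4/0.5) / 2 = 2.15 mm/h.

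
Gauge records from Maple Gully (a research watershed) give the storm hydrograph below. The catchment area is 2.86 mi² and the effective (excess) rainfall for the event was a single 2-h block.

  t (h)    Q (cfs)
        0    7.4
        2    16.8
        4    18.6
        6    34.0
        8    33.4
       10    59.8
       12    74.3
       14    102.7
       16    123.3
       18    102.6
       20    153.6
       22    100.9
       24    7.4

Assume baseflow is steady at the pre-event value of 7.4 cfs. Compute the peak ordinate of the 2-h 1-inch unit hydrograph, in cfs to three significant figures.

U_p ≈ 183 cfs

Direct runoff: 0.0, 9.4, 11.2, 26.6, 26.0, 52.4, 66.9, 95.3, 115.9, 95.2, 146.2, 93.5, 0.0 cfs; ΣQ_DR = 738.6 cfs, peak = 146.2 cfs.
Runoff depth d = ΣQ_DR·Δt / A = 738.6 × 7200 / (2.86 mi²) = 0.8004 in.
The 1-inch UH is the DRH scaled by (1 in)/d, so U_p = 146.2 × 1/0.8004 = 183 cfs.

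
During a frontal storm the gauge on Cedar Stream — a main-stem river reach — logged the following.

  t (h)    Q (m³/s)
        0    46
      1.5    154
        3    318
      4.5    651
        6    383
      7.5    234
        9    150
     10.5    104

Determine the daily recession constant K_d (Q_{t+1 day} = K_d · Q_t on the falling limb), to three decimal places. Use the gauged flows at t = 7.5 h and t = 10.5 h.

K_d ≈ 0.002

Between t = 7.5 h and t = 10.5 h the flow falls from 234 to 104 m³/s over 2×1.5 h = 3 h.
Per-interval ratio K = (104/234)^(1/2) = 0.6667; K_d = K^(24/1.5) = 0.002.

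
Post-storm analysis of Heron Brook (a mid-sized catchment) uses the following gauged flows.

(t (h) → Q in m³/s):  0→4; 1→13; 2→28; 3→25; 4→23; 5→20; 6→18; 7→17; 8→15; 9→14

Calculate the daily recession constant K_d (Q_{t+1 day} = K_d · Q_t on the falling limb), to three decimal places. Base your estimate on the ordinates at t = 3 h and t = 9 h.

Between t = 3 h and t = 9 h the flow falls from 25 to 14 m³/s over 6×1 h = 6 h.
Per-interval ratio K = (14/25)^(1/6) = 0.9079; K_d = K^(24/1) = 0.098.

K_d ≈ 0.098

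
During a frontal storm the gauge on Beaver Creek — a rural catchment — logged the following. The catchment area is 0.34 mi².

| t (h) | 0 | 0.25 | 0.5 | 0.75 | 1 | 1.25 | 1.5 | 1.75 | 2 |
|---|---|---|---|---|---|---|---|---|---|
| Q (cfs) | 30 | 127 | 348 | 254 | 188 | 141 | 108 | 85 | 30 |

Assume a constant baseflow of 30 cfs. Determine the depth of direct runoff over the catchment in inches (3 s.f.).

Direct runoff: 0.0, 97.0, 318.0, 224.0, 158.0, 111.0, 78.0, 55.0, 0.0 cfs; ΣQ_DR = 1041 cfs.
V = ΣQ_DR · Δt = 1041 × 900 s = 9.369 × 10^5 ft³.
Over A = 0.34 mi², depth = V / A = 1.19 in.

d ≈ 1.19 in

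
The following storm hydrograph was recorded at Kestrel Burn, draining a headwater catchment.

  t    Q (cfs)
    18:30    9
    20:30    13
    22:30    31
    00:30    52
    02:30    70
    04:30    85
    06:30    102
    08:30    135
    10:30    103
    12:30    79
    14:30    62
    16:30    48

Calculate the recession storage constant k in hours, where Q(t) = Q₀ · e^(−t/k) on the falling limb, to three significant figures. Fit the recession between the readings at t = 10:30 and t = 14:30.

On the falling limb, Q drops from 103 to 62 cfs between t = 10:30 and t = 14:30 (Δt = 4 h).
k = −Δt / ln(Q₂/Q₁) = −4 / ln(62/103) = 7.88 h.

k ≈ 7.88 h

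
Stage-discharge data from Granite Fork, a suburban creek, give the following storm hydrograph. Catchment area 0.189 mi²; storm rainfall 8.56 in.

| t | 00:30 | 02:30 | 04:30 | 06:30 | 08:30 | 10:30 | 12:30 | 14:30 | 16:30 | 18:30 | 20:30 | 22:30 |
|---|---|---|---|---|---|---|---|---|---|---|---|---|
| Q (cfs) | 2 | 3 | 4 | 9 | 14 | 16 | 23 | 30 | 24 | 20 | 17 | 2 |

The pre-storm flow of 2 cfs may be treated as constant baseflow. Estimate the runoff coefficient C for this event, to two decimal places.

C ≈ 0.27

ΣQ_DR = 140.0 cfs; V = ΣQ_DR·Δt = 1.008 × 10^6 ft³.
Runoff depth d = V / A = 2.296 in.
C = d / P = 2.296 / 8.56 = 0.27.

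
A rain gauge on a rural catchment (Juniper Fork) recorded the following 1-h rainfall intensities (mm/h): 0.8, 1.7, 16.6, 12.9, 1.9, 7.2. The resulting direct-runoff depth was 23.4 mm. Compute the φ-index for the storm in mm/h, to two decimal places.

φ ≈ 4.43 mm/h

Only the 3 blocks with intensity above φ contribute runoff: 16.6, 12.9, 7.2 mm/h.
Σ(I−φ)·Δt = d  ⇒  (16.6+12.9+7.2 − 3φ)·1 = 23.4
φ = (36.70 − 23.4/1) / 3 = 4.43 mm/h.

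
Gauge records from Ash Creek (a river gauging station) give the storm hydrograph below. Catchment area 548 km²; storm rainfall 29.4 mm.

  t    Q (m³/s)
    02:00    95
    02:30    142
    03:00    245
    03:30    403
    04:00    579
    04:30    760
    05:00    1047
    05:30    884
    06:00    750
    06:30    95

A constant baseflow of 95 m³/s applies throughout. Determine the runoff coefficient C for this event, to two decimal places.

C ≈ 0.45

ΣQ_DR = 4050 m³/s; V = ΣQ_DR·Δt = 7.290 × 10^6 m³.
Runoff depth d = V / A = 13.30 mm.
C = d / P = 13.30 / 29.4 = 0.45.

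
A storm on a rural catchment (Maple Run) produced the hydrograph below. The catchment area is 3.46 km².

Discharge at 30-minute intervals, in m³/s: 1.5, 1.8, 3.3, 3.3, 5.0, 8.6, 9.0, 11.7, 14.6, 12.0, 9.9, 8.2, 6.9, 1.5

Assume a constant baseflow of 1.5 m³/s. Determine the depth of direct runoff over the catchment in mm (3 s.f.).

Direct runoff: 0.0, 0.3, 1.8, 1.8, 3.5, 7.1, 7.5, 10.2, 13.1, 10.5, 8.4, 6.7, 5.4, 0.0 m³/s; ΣQ_DR = 76.30 m³/s.
V = ΣQ_DR · Δt = 76.30 × 1800 s = 1.373 × 10^5 m³.
Over A = 3.46 km², depth = V / A = 39.7 mm.

d ≈ 39.7 mm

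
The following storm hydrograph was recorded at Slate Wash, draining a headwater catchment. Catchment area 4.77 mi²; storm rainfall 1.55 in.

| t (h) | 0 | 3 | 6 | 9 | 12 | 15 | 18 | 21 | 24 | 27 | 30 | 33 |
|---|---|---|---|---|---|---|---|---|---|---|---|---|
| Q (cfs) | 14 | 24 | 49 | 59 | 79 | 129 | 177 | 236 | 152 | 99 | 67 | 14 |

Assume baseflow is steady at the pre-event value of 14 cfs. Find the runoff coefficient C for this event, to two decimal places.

ΣQ_DR = 931.0 cfs; V = ΣQ_DR·Δt = 1.005 × 10^7 ft³.
Runoff depth d = V / A = 0.9073 in.
C = d / P = 0.9073 / 1.55 = 0.59.

C ≈ 0.59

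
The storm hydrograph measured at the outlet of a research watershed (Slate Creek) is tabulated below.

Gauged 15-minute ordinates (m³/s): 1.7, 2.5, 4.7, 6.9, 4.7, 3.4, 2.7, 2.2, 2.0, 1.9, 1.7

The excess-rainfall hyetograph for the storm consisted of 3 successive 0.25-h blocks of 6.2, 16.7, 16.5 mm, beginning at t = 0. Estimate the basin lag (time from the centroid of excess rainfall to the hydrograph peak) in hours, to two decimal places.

Centroid of excess rainfall: t_c = Σ P_i·t̄_i / ΣP_i = 0.4404 h (block centres at 0.125, 0.375, 0.625 h).
Hydrograph peak occurs at t = 0.75 h, so basin lag t_L = 0.75 − 0.4404 = 0.31 h.

t_L ≈ 0.31 h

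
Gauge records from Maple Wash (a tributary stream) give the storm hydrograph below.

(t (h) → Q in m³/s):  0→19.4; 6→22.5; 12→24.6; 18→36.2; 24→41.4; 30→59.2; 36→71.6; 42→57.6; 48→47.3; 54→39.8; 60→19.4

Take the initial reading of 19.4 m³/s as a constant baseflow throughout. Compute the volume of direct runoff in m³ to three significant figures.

Direct-runoff ordinates (Q − Q_b): 0.0, 3.1, 5.2, 16.8, 22.0, 39.8, 52.2, 38.2, 27.9, 20.4, 0.0 m³/s.
ΣQ_DR = 225.6 m³/s.
With Δt = 6 h = 21600 s, V = ΣQ_DR · Δt = 225.6 × 21600 = 4.87 × 10^6 m³.

V ≈ 4.87 × 10^6 m³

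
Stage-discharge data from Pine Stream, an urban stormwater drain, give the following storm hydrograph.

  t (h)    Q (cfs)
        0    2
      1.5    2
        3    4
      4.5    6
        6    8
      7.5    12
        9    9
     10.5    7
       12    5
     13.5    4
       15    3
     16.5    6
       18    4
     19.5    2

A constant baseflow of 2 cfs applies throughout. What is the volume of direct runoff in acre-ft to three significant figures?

V ≈ 5.70 acre-ft

Direct-runoff ordinates (Q − Q_b): 0.0, 0.0, 2.0, 4.0, 6.0, 10.0, 7.0, 5.0, 3.0, 2.0, 1.0, 4.0, 2.0, 0.0 cfs.
ΣQ_DR = 46.00 cfs.
With Δt = 1.5 h = 5400 s, V = ΣQ_DR · Δt = 46.00 × 5400 = 2.48 × 10^5 ft³ = 5.70 acre-ft.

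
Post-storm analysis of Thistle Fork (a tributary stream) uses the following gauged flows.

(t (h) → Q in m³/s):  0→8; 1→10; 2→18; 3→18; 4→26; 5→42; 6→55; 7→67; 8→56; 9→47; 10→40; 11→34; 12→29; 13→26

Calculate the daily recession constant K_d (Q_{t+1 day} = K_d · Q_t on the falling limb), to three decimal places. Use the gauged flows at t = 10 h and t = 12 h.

Between t = 10 h and t = 12 h the flow falls from 40 to 29 m³/s over 2×1 h = 2 h.
Per-interval ratio K = (29/40)^(1/2) = 0.8515; K_d = K^(24/1) = 0.021.

K_d ≈ 0.021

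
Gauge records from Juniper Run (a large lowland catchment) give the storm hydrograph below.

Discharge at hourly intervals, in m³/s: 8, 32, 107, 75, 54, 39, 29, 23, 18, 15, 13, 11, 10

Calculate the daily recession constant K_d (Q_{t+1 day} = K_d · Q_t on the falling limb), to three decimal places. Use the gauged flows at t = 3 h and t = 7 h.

Between t = 3 h and t = 7 h the flow falls from 75 to 23 m³/s over 4×1 h = 4 h.
Per-interval ratio K = (23/75)^(1/4) = 0.7442; K_d = K^(24/1) = 0.001.

K_d ≈ 0.001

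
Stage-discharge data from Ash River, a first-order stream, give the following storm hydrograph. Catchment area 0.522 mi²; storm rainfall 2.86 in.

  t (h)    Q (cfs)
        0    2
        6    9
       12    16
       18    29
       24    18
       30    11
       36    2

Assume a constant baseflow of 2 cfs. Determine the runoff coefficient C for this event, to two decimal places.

C ≈ 0.45

ΣQ_DR = 73.00 cfs; V = ΣQ_DR·Δt = 1.577 × 10^6 ft³.
Runoff depth d = V / A = 1.300 in.
C = d / P = 1.300 / 2.86 = 0.45.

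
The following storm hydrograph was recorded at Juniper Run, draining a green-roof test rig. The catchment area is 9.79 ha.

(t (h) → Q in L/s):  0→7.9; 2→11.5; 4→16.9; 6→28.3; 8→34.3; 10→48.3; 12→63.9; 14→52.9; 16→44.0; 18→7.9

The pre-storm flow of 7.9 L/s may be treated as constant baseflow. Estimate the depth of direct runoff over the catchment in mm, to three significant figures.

Direct runoff: 0.0, 3.6, 9.0, 20.4, 26.4, 40.4, 56.0, 45.0, 36.1, 0.0 L/s; ΣQ_DR = 236.9 L/s.
V = ΣQ_DR · Δt = 236.9 × 7200 s = 1.706 × 10^6 L.
Over A = 9.79 ha, depth = V / A = 17.4 mm.

d ≈ 17.4 mm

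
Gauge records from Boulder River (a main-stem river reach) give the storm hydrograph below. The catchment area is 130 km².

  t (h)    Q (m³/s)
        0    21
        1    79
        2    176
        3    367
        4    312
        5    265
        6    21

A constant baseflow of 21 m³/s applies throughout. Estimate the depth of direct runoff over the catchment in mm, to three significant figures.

Direct runoff: 0.0, 58.0, 155.0, 346.0, 291.0, 244.0, 0.0 m³/s; ΣQ_DR = 1094 m³/s.
V = ΣQ_DR · Δt = 1094 × 3600 s = 3.938 × 10^6 m³.
Over A = 130 km², depth = V / A = 30.3 mm.

d ≈ 30.3 mm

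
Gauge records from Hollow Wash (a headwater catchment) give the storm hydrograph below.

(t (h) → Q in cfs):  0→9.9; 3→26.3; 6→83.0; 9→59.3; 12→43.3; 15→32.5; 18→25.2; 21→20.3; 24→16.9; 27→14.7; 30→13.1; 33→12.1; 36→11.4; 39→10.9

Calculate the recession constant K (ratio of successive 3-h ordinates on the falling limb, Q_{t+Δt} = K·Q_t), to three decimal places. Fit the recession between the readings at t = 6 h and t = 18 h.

K ≈ 0.742

Using the recession-limb readings at t = 6 h and t = 18 h: Q falls from 83.0 to 25.2 cfs over 4 intervals.
K = (Q₂/Q₁)^(1/4) = (25.2/83.0)^(1/4) = 0.742.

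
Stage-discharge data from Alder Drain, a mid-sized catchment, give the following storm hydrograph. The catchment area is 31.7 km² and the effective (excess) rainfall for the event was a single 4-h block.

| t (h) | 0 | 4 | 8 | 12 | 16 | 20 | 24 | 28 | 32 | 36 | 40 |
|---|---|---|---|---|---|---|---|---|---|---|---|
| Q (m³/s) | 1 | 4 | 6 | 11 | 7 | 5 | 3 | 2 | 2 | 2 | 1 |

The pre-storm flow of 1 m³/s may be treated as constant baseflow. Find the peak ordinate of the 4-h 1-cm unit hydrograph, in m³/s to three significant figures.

Direct runoff: 0.0, 3.0, 5.0, 10.0, 6.0, 4.0, 2.0, 1.0, 1.0, 1.0, 0.0 m³/s; ΣQ_DR = 33.00 m³/s, peak = 10.0 m³/s.
Runoff depth d = ΣQ_DR·Δt / A = 33.00 × 14400 / (31.7 km²) = 14.99 mm.
The 1-cm UH is the DRH scaled by (10 mm)/d, so U_p = 10.0 × 10/14.99 = 6.67 m³/s.

U_p ≈ 6.67 m³/s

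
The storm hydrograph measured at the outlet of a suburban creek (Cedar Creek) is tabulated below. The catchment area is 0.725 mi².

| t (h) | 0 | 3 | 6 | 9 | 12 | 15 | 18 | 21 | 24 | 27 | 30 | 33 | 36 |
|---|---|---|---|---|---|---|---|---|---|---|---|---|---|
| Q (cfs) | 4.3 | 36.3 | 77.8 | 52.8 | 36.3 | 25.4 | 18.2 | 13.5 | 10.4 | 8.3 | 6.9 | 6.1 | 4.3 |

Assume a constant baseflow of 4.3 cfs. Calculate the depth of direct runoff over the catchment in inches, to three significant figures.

Direct runoff: 0.0, 32.0, 73.5, 48.5, 32.0, 21.1, 13.9, 9.2, 6.1, 4.0, 2.6, 1.8, 0.0 cfs; ΣQ_DR = 244.7 cfs.
V = ΣQ_DR · Δt = 244.7 × 10800 s = 2.643 × 10^6 ft³.
Over A = 0.725 mi², depth = V / A = 1.57 in.

d ≈ 1.57 in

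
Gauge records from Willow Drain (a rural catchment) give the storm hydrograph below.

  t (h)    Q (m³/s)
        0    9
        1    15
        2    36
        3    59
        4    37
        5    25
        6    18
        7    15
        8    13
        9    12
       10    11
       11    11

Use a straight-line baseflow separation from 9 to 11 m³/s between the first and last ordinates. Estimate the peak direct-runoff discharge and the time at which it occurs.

Q_p = 49.45 m³/s at t = 3 h

Subtracting baseflow gives direct-runoff ordinates: 0.00, 5.82, 26.64, 49.45, 27.27, 15.09, 7.91, 4.73, 2.55, 1.36, 0.18, 0.00 m³/s.
The maximum is 49.45 m³/s, occurring at the reading for t = 3 h.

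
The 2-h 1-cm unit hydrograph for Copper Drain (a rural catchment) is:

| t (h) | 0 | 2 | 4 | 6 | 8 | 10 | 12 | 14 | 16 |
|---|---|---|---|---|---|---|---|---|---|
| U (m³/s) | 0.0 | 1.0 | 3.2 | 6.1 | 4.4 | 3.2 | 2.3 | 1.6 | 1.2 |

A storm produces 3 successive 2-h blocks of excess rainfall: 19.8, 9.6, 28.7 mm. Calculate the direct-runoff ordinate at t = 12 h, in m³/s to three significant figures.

By discrete convolution, Q_j = Σ (P_i / 10 mm) · U_{j−i}.
At t = 12 h (j=6): Q = (19.8/10)·2.3 + (9.6/10)·3.2 + (28.7/10)·4.4 = 20.3 m³/s.

Q ≈ 20.3 m³/s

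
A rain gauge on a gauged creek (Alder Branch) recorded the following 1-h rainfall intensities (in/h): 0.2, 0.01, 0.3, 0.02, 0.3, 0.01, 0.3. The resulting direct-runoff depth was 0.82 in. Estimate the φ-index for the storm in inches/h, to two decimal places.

Only the 4 blocks with intensity above φ contribute runoff: 0.2, 0.3, 0.3, 0.3 in/h.
Σ(I−φ)·Δt = d  ⇒  (0.2+0.3+0.3+0.3 − 4φ)·1 = 0.82
φ = (1.100 − 0.82/1) / 4 = 0.07 in/h.

φ ≈ 0.07 in/h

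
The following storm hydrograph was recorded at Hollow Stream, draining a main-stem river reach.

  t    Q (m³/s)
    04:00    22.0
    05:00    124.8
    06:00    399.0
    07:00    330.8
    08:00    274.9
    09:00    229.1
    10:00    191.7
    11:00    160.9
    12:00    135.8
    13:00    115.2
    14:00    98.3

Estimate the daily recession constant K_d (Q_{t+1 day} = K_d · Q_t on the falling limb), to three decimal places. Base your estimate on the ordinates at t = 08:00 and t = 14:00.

K_d ≈ 0.016

Between t = 08:00 and t = 14:00 the flow falls from 274.9 to 98.3 m³/s over 6×1 h = 6 h.
Per-interval ratio K = (98.3/274.9)^(1/6) = 0.8425; K_d = K^(24/1) = 0.016.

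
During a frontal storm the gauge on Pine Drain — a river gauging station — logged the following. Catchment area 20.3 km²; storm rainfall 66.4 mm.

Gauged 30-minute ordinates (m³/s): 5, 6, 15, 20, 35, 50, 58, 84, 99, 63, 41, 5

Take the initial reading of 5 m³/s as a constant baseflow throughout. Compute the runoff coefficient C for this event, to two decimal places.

ΣQ_DR = 421.0 m³/s; V = ΣQ_DR·Δt = 7.578 × 10^5 m³.
Runoff depth d = V / A = 37.33 mm.
C = d / P = 37.33 / 66.4 = 0.56.

C ≈ 0.56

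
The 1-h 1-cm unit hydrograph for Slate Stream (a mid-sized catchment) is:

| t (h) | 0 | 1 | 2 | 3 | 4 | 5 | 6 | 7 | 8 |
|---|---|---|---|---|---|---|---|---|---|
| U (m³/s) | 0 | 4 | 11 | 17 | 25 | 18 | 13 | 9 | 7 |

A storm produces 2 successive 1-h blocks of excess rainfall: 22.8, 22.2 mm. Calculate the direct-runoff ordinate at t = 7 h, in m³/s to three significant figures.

By discrete convolution, Q_j = Σ (P_i / 10 mm) · U_{j−i}.
At t = 7 h (j=7): Q = (22.8/10)·9 + (22.2/10)·13 = 49.4 m³/s.

Q ≈ 49.4 m³/s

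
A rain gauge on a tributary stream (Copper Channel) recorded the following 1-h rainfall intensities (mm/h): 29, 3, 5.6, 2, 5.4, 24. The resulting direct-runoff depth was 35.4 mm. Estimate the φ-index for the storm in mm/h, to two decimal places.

Only the 2 blocks with intensity above φ contribute runoff: 29, 24 mm/h.
Σ(I−φ)·Δt = d  ⇒  (29+24 − 2φ)·1 = 35.4
φ = (53.00 − 35.4/1) / 2 = 8.80 mm/h.

φ ≈ 8.80 mm/h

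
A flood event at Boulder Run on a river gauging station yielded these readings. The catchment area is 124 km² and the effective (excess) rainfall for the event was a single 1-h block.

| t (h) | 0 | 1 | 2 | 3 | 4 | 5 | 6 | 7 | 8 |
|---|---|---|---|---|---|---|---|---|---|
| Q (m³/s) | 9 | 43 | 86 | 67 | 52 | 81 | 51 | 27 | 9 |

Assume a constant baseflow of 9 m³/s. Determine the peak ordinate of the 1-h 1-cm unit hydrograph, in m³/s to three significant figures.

U_p ≈ 77.1 m³/s

Direct runoff: 0.0, 34.0, 77.0, 58.0, 43.0, 72.0, 42.0, 18.0, 0.0 m³/s; ΣQ_DR = 344.0 m³/s, peak = 77.0 m³/s.
Runoff depth d = ΣQ_DR·Δt / A = 344.0 × 3600 / (124 km²) = 9.987 mm.
The 1-cm UH is the DRH scaled by (10 mm)/d, so U_p = 77.0 × 10/9.987 = 77.1 m³/s.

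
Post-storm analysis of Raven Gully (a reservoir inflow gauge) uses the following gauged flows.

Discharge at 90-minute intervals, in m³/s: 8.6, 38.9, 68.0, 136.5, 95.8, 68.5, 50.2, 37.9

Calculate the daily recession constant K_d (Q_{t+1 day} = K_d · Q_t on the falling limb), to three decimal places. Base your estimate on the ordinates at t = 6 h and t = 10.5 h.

Between t = 6 h and t = 10.5 h the flow falls from 95.8 to 37.9 m³/s over 3×1.5 h = 4.5 h.
Per-interval ratio K = (37.9/95.8)^(1/3) = 0.7341; K_d = K^(24/1.5) = 0.007.

K_d ≈ 0.007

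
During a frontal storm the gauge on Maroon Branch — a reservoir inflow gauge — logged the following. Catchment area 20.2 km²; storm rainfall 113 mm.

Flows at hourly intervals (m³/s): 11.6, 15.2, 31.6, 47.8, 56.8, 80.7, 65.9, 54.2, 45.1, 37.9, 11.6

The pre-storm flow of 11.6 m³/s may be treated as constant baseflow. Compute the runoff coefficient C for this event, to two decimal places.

ΣQ_DR = 330.8 m³/s; V = ΣQ_DR·Δt = 1.191 × 10^6 m³.
Runoff depth d = V / A = 58.95 mm.
C = d / P = 58.95 / 113 = 0.52.

C ≈ 0.52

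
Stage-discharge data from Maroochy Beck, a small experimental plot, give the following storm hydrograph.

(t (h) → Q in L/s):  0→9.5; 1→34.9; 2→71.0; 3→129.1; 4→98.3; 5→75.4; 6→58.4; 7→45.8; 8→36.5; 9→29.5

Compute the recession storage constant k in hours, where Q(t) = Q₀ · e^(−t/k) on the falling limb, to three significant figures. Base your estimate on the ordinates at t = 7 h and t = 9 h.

On the falling limb, Q drops from 45.8 to 29.5 L/s between t = 7 h and t = 9 h (Δt = 2 h).
k = −Δt / ln(Q₂/Q₁) = −2 / ln(29.5/45.8) = 4.55 h.

k ≈ 4.55 h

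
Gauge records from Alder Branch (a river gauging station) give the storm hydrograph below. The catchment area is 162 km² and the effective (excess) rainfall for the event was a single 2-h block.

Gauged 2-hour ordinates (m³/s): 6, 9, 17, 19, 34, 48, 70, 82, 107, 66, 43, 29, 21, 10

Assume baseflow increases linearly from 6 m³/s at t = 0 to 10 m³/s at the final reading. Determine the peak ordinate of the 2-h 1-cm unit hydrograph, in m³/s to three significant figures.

U_p ≈ 49.4 m³/s

Direct runoff: 0.00, 2.69, 10.38, 12.08, 26.77, 40.46, 62.15, 73.85, 98.54, 57.23, 33.92, 19.62, 11.31, 0.00 m³/s; ΣQ_DR = 449.0 m³/s, peak = 98.54 m³/s.
Runoff depth d = ΣQ_DR·Δt / A = 449.0 × 7200 / (162 km²) = 19.96 mm.
The 1-cm UH is the DRH scaled by (10 mm)/d, so U_p = 98.54 × 10/19.96 = 49.4 m³/s.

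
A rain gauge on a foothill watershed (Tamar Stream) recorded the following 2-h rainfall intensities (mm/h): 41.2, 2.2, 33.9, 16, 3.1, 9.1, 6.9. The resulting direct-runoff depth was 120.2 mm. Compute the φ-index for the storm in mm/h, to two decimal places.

φ ≈ 10.33 mm/h

Only the 3 blocks with intensity above φ contribute runoff: 41.2, 33.9, 16 mm/h.
Σ(I−φ)·Δt = d  ⇒  (41.2+33.9+16 − 3φ)·2 = 120.2
φ = (91.10 − 120.2/2) / 3 = 10.33 mm/h.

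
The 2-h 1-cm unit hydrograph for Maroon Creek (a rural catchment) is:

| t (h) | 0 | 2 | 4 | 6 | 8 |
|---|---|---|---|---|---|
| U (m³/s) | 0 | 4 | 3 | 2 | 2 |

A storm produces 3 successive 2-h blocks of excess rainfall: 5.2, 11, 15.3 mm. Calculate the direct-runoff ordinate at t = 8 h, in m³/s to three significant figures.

By discrete convolution, Q_j = Σ (P_i / 10 mm) · U_{j−i}.
At t = 8 h (j=4): Q = (5.2/10)·2 + (11/10)·2 + (15.3/10)·3 = 7.83 m³/s.

Q ≈ 7.83 m³/s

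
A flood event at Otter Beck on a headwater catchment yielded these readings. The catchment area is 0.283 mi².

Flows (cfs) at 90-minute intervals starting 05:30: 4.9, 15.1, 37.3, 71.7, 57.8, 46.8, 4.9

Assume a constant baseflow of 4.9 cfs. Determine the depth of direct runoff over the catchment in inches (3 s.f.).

Direct runoff: 0.0, 10.2, 32.4, 66.8, 52.9, 41.9, 0.0 cfs; ΣQ_DR = 204.2 cfs.
V = ΣQ_DR · Δt = 204.2 × 5400 s = 1.103 × 10^6 ft³.
Over A = 0.283 mi², depth = V / A = 1.68 in.

d ≈ 1.68 in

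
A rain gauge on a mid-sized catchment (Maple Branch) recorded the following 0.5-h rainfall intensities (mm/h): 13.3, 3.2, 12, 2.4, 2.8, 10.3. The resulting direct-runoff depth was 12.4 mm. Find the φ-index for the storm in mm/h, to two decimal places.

Only the 3 blocks with intensity above φ contribute runoff: 13.3, 12, 10.3 mm/h.
Σ(I−φ)·Δt = d  ⇒  (13.3+12+10.3 − 3φ)·0.5 = 12.4
φ = (35.60 − 12.4/0.5) / 3 = 3.60 mm/h.

φ ≈ 3.60 mm/h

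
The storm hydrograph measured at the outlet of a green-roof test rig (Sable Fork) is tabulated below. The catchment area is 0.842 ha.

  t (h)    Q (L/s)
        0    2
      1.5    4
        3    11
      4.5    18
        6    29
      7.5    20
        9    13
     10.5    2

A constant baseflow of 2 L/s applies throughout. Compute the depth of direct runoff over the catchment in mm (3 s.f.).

Direct runoff: 0.0, 2.0, 9.0, 16.0, 27.0, 18.0, 11.0, 0.0 L/s; ΣQ_DR = 83.00 L/s.
V = ΣQ_DR · Δt = 83.00 × 5400 s = 4.482 × 10^5 L.
Over A = 0.842 ha, depth = V / A = 53.2 mm.

d ≈ 53.2 mm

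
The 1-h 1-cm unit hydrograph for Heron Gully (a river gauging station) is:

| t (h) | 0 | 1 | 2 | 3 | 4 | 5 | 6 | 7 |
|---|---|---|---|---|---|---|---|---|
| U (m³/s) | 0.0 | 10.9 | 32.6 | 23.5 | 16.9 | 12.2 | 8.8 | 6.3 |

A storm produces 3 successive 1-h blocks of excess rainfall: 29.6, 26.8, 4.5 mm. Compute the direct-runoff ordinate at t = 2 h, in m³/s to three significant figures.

Q ≈ 126 m³/s

By discrete convolution, Q_j = Σ (P_i / 10 mm) · U_{j−i}.
At t = 2 h (j=2): Q = (29.6/10)·32.6 + (26.8/10)·10.9 + (4.5/10)·0.0 = 126 m³/s.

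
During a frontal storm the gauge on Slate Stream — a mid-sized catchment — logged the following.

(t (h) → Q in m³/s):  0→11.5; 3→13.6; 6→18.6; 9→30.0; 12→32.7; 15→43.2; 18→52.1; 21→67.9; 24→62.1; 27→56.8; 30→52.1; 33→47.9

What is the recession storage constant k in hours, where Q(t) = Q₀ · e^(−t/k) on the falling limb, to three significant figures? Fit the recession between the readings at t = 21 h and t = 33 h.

k ≈ 34.4 h

On the falling limb, Q drops from 67.9 to 47.9 m³/s between t = 21 h and t = 33 h (Δt = 12 h).
k = −Δt / ln(Q₂/Q₁) = −12 / ln(47.9/67.9) = 34.4 h.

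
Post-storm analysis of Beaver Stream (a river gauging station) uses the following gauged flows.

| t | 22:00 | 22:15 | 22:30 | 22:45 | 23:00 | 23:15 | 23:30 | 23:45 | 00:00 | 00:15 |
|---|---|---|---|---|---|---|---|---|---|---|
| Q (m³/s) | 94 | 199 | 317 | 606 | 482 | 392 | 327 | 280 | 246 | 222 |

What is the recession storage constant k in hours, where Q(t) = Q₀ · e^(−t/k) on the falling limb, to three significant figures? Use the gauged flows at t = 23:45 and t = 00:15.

k ≈ 2.15 h

On the falling limb, Q drops from 280 to 222 m³/s between t = 23:45 and t = 00:15 (Δt = 0.5 h).
k = −Δt / ln(Q₂/Q₁) = −0.5 / ln(222/280) = 2.15 h.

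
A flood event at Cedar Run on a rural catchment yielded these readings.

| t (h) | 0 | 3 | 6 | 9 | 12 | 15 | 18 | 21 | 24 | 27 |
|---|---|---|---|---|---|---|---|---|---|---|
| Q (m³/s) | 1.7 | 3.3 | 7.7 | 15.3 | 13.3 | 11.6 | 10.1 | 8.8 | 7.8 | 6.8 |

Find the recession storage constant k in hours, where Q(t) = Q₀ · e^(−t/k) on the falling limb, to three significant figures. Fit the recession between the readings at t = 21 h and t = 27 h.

On the falling limb, Q drops from 8.8 to 6.8 m³/s between t = 21 h and t = 27 h (Δt = 6 h).
k = −Δt / ln(Q₂/Q₁) = −6 / ln(6.8/8.8) = 23.3 h.

k ≈ 23.3 h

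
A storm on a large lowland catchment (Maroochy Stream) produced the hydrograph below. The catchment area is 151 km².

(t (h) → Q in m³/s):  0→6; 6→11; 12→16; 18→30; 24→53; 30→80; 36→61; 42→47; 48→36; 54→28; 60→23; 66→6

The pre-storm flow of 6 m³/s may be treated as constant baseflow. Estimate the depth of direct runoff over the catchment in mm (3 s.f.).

d ≈ 46.5 mm

Direct runoff: 0.0, 5.0, 10.0, 24.0, 47.0, 74.0, 55.0, 41.0, 30.0, 22.0, 17.0, 0.0 m³/s; ΣQ_DR = 325.0 m³/s.
V = ΣQ_DR · Δt = 325.0 × 21600 s = 7.020 × 10^6 m³.
Over A = 151 km², depth = V / A = 46.5 mm.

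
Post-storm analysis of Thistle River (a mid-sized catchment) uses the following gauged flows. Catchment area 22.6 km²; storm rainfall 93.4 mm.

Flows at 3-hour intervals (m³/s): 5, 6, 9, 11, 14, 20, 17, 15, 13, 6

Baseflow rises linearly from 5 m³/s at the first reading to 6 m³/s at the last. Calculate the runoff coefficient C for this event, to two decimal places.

ΣQ_DR = 61.00 m³/s; V = ΣQ_DR·Δt = 6.588 × 10^5 m³.
Runoff depth d = V / A = 29.15 mm.
C = d / P = 29.15 / 93.4 = 0.31.

C ≈ 0.31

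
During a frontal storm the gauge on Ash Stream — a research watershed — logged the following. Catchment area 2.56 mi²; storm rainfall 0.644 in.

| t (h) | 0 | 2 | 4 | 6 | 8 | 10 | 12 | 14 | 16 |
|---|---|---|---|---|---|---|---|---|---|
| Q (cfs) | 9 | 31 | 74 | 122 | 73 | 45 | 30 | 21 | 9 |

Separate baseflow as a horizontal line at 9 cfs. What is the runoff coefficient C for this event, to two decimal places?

ΣQ_DR = 333.0 cfs; V = ΣQ_DR·Δt = 2.398 × 10^6 ft³.
Runoff depth d = V / A = 0.4031 in.
C = d / P = 0.4031 / 0.644 = 0.63.

C ≈ 0.63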